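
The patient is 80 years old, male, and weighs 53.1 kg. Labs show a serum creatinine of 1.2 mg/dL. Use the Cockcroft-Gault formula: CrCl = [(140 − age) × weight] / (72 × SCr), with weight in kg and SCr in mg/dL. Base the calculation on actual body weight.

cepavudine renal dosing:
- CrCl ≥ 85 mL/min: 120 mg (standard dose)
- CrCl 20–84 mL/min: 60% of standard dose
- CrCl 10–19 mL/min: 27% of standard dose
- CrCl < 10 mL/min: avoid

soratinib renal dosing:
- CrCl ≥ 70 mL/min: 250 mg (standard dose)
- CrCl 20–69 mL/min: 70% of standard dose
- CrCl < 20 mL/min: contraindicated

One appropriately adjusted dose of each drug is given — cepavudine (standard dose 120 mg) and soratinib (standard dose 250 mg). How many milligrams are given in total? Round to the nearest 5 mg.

245 mg

CrCl = (140 − 80) × 53.1 / (72 × 1.2) = 3186.0 / 86.40 ≈ 36.9 mL/min
CrCl ≈ 37 mL/min.
cepavudine: 20–84 mL/min → 60% of 120 mg = 72 mg.
soratinib: 20–69 mL/min → 70% of 250 mg = 175 mg.
Total = 72 + 175 = 247 mg.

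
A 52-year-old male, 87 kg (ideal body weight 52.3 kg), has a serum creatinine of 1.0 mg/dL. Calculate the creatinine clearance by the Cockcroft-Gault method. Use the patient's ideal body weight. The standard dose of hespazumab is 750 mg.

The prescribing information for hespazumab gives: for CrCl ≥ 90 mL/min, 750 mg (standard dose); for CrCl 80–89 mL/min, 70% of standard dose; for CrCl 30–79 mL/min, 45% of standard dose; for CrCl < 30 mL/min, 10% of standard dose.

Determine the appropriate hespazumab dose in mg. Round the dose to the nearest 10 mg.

CrCl = (140 − 52) × 52.3 / (72 × 1) = 4602.4 / 72.00 ≈ 63.9 mL/min
CrCl ≈ 64 mL/min → bracket 30–79 mL/min.
45% of 750 mg = 337.5 mg → 340 mg

340 mg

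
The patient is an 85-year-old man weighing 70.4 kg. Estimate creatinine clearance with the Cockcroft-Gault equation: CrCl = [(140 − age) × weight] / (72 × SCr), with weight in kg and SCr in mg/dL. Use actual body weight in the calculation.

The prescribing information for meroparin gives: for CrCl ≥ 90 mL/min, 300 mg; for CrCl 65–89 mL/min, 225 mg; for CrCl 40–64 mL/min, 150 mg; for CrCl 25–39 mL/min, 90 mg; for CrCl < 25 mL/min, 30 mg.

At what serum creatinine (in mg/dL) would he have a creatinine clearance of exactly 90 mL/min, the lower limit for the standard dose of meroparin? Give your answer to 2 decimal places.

Standard dose requires CrCl ≥ 90 mL/min.
Set (140 − 85) × 70.4 / (72 × SCr) = 90
SCr = (140 − 85) × 70.4 / (72 × 90) = 0.598 mg/dL

0.60 mg/dL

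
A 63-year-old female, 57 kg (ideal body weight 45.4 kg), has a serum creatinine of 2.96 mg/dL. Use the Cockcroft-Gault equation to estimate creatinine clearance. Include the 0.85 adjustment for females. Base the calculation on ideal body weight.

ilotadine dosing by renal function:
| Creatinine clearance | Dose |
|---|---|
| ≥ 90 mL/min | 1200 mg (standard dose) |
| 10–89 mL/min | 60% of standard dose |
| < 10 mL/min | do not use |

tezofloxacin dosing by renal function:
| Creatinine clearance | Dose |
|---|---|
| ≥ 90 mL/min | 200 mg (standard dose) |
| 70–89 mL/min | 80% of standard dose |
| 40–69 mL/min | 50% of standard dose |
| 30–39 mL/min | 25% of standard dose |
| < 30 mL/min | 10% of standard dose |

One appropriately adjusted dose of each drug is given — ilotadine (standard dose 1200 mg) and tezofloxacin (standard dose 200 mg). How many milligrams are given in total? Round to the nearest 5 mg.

740 mg

CrCl = (140 − 63) × 45.4 / (72 × 2.96) × 0.85 = 3495.8 / 213.12 × 0.85 ≈ 13.9 mL/min
CrCl ≈ 14 mL/min.
ilotadine: 10–89 mL/min → 60% of 1200 mg = 720 mg.
tezofloxacin: < 30 mL/min → 10% of 200 mg = 20 mg.
Total = 720 + 20 = 740 mg.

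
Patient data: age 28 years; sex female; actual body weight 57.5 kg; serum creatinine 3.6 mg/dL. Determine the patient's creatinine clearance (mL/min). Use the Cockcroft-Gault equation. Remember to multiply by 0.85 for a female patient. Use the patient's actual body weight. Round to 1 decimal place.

CrCl = (140 − 28) × 57.5 / (72 × 3.6) × 0.85 = 6440.0 / 259.20 × 0.85 ≈ 21.1 mL/min

21.1 mL/min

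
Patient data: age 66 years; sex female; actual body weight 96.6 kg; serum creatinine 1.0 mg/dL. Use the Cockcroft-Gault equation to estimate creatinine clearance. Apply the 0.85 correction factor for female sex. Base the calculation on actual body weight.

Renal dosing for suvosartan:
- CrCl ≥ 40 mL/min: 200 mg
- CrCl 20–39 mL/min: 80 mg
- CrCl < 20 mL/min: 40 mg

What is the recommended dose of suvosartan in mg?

CrCl = (140 − 66) × 96.6 / (72 × 1) × 0.85 = 7148.4 / 72.00 × 0.85 ≈ 84.4 mL/min
CrCl ≈ 84 mL/min → bracket ≥ 40 mL/min.
Dose for this bracket: 200 mg.

200 mg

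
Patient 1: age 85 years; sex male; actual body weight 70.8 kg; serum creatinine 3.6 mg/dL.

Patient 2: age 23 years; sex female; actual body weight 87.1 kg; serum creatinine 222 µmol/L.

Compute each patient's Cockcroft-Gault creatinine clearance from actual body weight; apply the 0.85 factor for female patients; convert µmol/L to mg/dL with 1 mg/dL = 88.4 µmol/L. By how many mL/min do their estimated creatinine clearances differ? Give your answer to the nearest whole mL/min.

Patient 1: CrCl = (140 − 85) × 70.8 / (72 × 3.6) = 3894.0 / 259.20 ≈ 15.0 mL/min
Patient 2: SCr = 222 / 88.4 = 2.511 mg/dL
Patient 2: CrCl = (140 − 23) × 87.1 / (72 × 2.511) × 0.85 = 10190.7 / 180.79 × 0.85 ≈ 47.9 mL/min
|15.0 − 47.9| = 32.9 mL/min

33 mL/min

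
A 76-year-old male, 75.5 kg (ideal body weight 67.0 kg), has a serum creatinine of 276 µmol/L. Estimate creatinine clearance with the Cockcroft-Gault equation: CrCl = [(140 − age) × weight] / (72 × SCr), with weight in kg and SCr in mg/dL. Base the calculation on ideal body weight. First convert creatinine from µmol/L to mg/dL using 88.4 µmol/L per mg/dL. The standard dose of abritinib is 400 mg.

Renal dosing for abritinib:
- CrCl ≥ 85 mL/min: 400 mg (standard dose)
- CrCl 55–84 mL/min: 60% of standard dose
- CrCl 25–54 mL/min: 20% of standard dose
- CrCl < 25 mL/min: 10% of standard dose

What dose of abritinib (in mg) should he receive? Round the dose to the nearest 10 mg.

SCr = 276 / 88.4 = 3.122 mg/dL
CrCl = (140 − 76) × 67 / (72 × 3.122) = 4288.0 / 224.78 ≈ 19.1 mL/min
CrCl ≈ 19 mL/min → bracket < 25 mL/min.
10% of 400 mg = 40 mg

40 mg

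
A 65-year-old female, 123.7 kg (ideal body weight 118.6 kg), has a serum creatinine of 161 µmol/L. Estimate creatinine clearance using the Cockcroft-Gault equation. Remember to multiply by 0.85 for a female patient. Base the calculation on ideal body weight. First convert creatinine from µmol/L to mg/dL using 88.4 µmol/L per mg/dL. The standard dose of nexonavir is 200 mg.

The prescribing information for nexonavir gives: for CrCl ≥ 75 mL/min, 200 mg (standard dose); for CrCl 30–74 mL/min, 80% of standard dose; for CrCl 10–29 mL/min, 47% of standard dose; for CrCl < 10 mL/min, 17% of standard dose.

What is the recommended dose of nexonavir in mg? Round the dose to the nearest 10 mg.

160 mg

SCr = 161 / 88.4 = 1.821 mg/dL
CrCl = (140 − 65) × 118.6 / (72 × 1.821) × 0.85 = 8895.0 / 131.11 × 0.85 ≈ 57.7 mL/min
CrCl ≈ 58 mL/min → bracket 30–74 mL/min.
80% of 200 mg = 160 mg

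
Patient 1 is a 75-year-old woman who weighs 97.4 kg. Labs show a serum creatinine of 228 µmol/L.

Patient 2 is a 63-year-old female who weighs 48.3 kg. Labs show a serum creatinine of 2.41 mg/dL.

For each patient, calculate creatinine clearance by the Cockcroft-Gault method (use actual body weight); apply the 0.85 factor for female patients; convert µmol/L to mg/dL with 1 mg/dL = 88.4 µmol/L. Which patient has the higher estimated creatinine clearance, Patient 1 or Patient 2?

Patient 1: SCr = 228 / 88.4 = 2.579 mg/dL
Patient 1: CrCl = (140 − 75) × 97.4 / (72 × 2.579) × 0.85 = 6331.0 / 185.69 × 0.85 ≈ 29.0 mL/min
Patient 2: CrCl = (140 − 63) × 48.3 / (72 × 2.41) × 0.85 = 3719.1 / 173.52 × 0.85 ≈ 18.2 mL/min
29.0 vs 18.2 mL/min → Patient 1 is higher.

Patient 1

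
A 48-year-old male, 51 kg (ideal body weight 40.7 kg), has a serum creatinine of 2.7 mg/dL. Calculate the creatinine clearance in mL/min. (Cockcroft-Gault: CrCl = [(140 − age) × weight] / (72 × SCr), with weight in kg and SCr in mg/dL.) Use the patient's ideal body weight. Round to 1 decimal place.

CrCl = (140 − 48) × 40.7 / (72 × 2.7) = 3744.4 / 194.40 ≈ 19.3 mL/min

19.3 mL/min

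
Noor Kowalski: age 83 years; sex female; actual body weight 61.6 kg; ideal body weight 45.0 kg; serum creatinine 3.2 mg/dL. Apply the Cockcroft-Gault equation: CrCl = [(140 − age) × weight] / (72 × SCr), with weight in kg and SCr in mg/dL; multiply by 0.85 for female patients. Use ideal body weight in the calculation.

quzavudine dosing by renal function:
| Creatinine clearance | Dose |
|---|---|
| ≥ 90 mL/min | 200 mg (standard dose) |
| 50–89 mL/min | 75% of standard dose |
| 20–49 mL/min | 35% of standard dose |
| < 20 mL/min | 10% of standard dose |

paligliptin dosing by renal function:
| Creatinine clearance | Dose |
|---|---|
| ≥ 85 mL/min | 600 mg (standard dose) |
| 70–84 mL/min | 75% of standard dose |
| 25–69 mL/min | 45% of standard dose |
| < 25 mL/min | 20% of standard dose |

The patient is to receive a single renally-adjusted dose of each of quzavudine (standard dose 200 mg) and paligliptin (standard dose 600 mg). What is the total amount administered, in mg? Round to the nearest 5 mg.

140 mg

CrCl = (140 − 83) × 45 / (72 × 3.2) × 0.85 = 2565.0 / 230.40 × 0.85 ≈ 9.5 mL/min
CrCl ≈ 9 mL/min.
quzavudine: < 20 mL/min → 10% of 200 mg = 20 mg.
paligliptin: < 25 mL/min → 20% of 600 mg = 120 mg.
Total = 20 + 120 = 140 mg.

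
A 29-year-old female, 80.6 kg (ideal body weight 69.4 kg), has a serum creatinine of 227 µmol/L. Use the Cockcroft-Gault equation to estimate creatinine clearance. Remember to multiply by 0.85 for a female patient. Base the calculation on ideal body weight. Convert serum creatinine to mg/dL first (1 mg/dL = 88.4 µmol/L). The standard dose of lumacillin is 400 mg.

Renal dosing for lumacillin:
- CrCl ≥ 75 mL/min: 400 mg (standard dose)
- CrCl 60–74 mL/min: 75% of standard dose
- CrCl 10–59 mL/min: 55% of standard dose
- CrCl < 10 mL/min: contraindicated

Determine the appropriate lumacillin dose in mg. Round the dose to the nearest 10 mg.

220 mg

SCr = 227 / 88.4 = 2.568 mg/dL
CrCl = (140 − 29) × 69.4 / (72 × 2.568) × 0.85 = 7703.4 / 184.90 × 0.85 ≈ 35.4 mL/min
CrCl ≈ 35 mL/min → bracket 10–59 mL/min.
55% of 400 mg = 220 mg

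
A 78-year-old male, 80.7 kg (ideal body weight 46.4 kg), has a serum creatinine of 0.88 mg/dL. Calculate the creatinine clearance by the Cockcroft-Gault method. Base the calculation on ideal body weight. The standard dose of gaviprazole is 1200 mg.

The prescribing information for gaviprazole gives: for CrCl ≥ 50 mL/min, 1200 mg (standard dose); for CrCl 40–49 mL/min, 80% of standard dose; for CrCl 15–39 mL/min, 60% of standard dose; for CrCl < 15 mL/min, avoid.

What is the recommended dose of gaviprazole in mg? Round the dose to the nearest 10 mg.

960 mg

CrCl = (140 − 78) × 46.4 / (72 × 0.88) = 2876.8 / 63.36 ≈ 45.4 mL/min
CrCl ≈ 45 mL/min → bracket 40–49 mL/min.
80% of 1200 mg = 960 mg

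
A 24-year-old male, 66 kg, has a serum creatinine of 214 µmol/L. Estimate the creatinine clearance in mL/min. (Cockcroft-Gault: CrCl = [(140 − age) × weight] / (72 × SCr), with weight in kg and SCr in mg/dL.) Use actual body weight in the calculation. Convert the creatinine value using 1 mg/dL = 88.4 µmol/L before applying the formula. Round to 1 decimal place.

SCr = 214 / 88.4 = 2.421 mg/dL
CrCl = (140 − 24) × 66 / (72 × 2.421) = 7656.0 / 174.31 ≈ 43.9 mL/min

43.9 mL/min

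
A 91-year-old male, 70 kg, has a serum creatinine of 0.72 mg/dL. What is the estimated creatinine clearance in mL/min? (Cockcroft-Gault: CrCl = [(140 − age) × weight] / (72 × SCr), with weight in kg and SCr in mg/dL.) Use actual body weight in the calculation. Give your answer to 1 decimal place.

CrCl = (140 − 91) × 70 / (72 × 0.72) = 3430.0 / 51.84 ≈ 66.2 mL/min

66.2 mL/min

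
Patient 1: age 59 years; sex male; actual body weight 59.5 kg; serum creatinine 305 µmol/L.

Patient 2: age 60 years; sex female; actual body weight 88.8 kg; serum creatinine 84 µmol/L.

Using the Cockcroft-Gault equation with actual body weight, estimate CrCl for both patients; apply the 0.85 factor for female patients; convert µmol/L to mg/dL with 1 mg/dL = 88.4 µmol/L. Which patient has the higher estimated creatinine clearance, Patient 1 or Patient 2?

Patient 2

Patient 1: SCr = 305 / 88.4 = 3.45 mg/dL
Patient 1: CrCl = (140 − 59) × 59.5 / (72 × 3.45) = 4819.5 / 248.40 ≈ 19.4 mL/min
Patient 2: SCr = 84 / 88.4 = 0.95 mg/dL
Patient 2: CrCl = (140 − 60) × 88.8 / (72 × 0.95) × 0.85 = 7104.0 / 68.40 × 0.85 ≈ 88.3 mL/min
19.4 vs 88.3 mL/min → Patient 2 is higher.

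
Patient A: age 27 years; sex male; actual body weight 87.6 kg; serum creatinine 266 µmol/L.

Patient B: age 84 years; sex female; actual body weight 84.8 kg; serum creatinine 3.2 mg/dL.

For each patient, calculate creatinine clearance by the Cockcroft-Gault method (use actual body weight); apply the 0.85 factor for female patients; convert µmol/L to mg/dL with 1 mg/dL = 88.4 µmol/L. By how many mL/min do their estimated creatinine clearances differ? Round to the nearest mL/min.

28 mL/min

Patient A: SCr = 266 / 88.4 = 3.009 mg/dL
Patient A: CrCl = (140 − 27) × 87.6 / (72 × 3.009) = 9898.8 / 216.65 ≈ 45.7 mL/min
Patient B: CrCl = (140 − 84) × 84.8 / (72 × 3.2) × 0.85 = 4748.8 / 230.40 × 0.85 ≈ 17.5 mL/min
|45.7 − 17.5| = 28.2 mL/min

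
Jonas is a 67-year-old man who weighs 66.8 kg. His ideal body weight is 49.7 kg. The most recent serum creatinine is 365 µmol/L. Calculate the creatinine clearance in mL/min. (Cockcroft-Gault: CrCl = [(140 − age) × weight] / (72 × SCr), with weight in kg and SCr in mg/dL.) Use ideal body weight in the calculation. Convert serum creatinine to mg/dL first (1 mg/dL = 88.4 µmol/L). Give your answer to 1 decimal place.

12.2 mL/min

SCr = 365 / 88.4 = 4.129 mg/dL
CrCl = (140 − 67) × 49.7 / (72 × 4.129) = 3628.1 / 297.29 ≈ 12.2 mL/min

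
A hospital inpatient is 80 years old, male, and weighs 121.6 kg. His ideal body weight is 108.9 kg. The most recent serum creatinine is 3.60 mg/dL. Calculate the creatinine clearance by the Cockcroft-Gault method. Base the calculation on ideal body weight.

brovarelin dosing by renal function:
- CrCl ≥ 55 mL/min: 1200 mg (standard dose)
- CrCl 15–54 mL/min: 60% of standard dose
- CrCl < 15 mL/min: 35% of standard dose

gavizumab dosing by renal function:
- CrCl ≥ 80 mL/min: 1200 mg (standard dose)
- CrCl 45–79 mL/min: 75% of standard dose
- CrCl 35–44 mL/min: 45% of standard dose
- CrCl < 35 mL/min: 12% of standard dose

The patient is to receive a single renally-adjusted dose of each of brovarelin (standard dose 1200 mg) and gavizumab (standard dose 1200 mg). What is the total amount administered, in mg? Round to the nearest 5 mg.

CrCl = (140 − 80) × 108.9 / (72 × 3.6) = 6534.0 / 259.20 ≈ 25.2 mL/min
CrCl ≈ 25 mL/min.
brovarelin: 15–54 mL/min → 60% of 1200 mg = 720 mg.
gavizumab: < 35 mL/min → 12% of 1200 mg = 144 mg.
Total = 720 + 144 = 864 mg.

865 mg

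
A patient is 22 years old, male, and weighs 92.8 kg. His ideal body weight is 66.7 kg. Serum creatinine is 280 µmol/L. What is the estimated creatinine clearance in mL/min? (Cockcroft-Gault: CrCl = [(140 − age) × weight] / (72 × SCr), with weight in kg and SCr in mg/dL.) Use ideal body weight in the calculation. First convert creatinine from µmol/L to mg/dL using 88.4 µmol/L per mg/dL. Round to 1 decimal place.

34.5 mL/min

SCr = 280 / 88.4 = 3.167 mg/dL
CrCl = (140 − 22) × 66.7 / (72 × 3.167) = 7870.6 / 228.02 ≈ 34.5 mL/min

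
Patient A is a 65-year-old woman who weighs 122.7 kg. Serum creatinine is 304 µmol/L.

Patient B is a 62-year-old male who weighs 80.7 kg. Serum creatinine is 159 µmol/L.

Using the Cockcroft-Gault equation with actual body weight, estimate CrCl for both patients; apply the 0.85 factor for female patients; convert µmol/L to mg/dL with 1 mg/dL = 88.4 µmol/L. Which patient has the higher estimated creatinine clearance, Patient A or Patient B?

Patient B

Patient A: SCr = 304 / 88.4 = 3.439 mg/dL
Patient A: CrCl = (140 − 65) × 122.7 / (72 × 3.439) × 0.85 = 9202.5 / 247.61 × 0.85 ≈ 31.6 mL/min
Patient B: SCr = 159 / 88.4 = 1.799 mg/dL
Patient B: CrCl = (140 − 62) × 80.7 / (72 × 1.799) = 6294.6 / 129.53 ≈ 48.6 mL/min
31.6 vs 48.6 mL/min → Patient B is higher.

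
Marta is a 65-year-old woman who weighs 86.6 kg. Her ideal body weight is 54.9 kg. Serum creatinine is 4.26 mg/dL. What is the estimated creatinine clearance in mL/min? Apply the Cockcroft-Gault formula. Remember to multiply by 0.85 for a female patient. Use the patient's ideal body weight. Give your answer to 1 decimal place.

CrCl = (140 − 65) × 54.9 / (72 × 4.26) × 0.85 = 4117.5 / 306.72 × 0.85 ≈ 11.4 mL/min

11.4 mL/min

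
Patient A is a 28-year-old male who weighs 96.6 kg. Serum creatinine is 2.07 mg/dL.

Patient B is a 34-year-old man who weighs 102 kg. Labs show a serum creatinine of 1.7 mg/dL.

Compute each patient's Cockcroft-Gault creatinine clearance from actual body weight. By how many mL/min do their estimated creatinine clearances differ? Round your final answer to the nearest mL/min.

Patient A: CrCl = (140 − 28) × 96.6 / (72 × 2.07) = 10819.2 / 149.04 ≈ 72.6 mL/min
Patient B: CrCl = (140 − 34) × 102 / (72 × 1.7) = 10812.0 / 122.40 ≈ 88.3 mL/min
|72.6 − 88.3| = 15.7 mL/min

16 mL/min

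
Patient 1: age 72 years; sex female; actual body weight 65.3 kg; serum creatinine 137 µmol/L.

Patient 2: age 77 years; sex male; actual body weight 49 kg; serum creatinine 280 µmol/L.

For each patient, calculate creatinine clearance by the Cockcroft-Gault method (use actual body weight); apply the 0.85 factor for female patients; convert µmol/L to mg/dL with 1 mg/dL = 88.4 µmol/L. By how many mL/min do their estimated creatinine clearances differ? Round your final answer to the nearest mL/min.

Patient 1: SCr = 137 / 88.4 = 1.55 mg/dL
Patient 1: CrCl = (140 − 72) × 65.3 / (72 × 1.55) × 0.85 = 4440.4 / 111.60 × 0.85 ≈ 33.8 mL/min
Patient 2: SCr = 280 / 88.4 = 3.167 mg/dL
Patient 2: CrCl = (140 − 77) × 49 / (72 × 3.167) = 3087.0 / 228.02 ≈ 13.5 mL/min
|33.8 − 13.5| = 20.3 mL/min

20 mL/min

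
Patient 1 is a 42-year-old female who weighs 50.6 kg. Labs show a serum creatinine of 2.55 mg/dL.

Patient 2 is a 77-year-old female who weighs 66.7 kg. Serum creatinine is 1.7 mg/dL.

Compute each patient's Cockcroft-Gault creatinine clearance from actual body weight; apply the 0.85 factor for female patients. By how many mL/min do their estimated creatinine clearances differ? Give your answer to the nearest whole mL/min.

6 mL/min

Patient 1: CrCl = (140 − 42) × 50.6 / (72 × 2.55) × 0.85 = 4958.8 / 183.60 × 0.85 ≈ 23.0 mL/min
Patient 2: CrCl = (140 − 77) × 66.7 / (72 × 1.7) × 0.85 = 4202.1 / 122.40 × 0.85 ≈ 29.2 mL/min
|23.0 − 29.2| = 6.2 mL/min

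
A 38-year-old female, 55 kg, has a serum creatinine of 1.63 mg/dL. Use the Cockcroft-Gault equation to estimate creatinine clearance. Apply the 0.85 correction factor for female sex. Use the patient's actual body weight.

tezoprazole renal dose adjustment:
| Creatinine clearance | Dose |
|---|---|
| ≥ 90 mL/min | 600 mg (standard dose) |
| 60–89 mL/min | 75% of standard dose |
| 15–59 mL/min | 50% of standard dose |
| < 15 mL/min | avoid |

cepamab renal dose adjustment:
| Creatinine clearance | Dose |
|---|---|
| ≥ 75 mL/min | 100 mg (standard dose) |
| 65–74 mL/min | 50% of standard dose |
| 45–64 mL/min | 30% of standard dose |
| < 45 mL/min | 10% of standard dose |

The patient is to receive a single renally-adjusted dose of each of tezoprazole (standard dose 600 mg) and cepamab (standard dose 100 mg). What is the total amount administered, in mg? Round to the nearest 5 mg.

310 mg

CrCl = (140 − 38) × 55 / (72 × 1.63) × 0.85 = 5610.0 / 117.36 × 0.85 ≈ 40.6 mL/min
CrCl ≈ 41 mL/min.
tezoprazole: 15–59 mL/min → 50% of 600 mg = 300 mg.
cepamab: < 45 mL/min → 10% of 100 mg = 10 mg.
Total = 300 + 10 = 310 mg.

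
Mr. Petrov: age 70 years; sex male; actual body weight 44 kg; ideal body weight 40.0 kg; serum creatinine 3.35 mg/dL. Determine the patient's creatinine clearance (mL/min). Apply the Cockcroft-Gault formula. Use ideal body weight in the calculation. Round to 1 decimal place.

11.6 mL/min

CrCl = (140 − 70) × 40 / (72 × 3.35) = 2800.0 / 241.20 ≈ 11.6 mL/min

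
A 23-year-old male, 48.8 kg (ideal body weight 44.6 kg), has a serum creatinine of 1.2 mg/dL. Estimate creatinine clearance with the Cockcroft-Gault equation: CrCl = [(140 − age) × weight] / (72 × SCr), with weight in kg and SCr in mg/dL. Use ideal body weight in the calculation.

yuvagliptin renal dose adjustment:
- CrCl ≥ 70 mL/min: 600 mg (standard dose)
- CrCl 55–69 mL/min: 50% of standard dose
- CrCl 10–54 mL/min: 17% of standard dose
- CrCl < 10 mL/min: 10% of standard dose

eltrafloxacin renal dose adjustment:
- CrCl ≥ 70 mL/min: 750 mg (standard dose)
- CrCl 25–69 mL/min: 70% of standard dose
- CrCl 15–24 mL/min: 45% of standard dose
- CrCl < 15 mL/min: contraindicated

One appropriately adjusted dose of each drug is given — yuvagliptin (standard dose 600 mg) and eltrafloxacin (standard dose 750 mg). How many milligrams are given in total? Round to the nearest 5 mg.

CrCl = (140 − 23) × 44.6 / (72 × 1.2) = 5218.2 / 86.40 ≈ 60.4 mL/min
CrCl ≈ 60 mL/min.
yuvagliptin: 55–69 mL/min → 50% of 600 mg = 300 mg.
eltrafloxacin: 25–69 mL/min → 70% of 750 mg = 525 mg.
Total = 300 + 525 = 825 mg.

825 mg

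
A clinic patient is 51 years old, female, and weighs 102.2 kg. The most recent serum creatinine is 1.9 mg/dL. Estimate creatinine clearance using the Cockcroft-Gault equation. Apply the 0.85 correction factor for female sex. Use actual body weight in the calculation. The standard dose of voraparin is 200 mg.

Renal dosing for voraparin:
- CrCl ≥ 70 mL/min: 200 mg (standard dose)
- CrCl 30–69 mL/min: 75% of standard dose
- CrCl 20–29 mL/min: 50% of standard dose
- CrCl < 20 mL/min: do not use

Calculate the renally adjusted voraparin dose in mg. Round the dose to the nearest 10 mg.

150 mg

CrCl = (140 − 51) × 102.2 / (72 × 1.9) × 0.85 = 9095.8 / 136.80 × 0.85 ≈ 56.5 mL/min
CrCl ≈ 57 mL/min → bracket 30–69 mL/min.
75% of 200 mg = 150 mg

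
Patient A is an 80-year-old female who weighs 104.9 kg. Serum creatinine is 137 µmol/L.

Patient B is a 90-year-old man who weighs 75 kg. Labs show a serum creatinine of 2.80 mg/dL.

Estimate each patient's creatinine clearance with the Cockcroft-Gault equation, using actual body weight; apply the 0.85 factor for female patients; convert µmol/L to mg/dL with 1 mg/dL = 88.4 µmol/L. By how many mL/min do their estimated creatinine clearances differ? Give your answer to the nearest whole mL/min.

Patient A: SCr = 137 / 88.4 = 1.55 mg/dL
Patient A: CrCl = (140 − 80) × 104.9 / (72 × 1.55) × 0.85 = 6294.0 / 111.60 × 0.85 ≈ 47.9 mL/min
Patient B: CrCl = (140 − 90) × 75 / (72 × 2.8) = 3750.0 / 201.60 ≈ 18.6 mL/min
|47.9 − 18.6| = 29.3 mL/min

29 mL/min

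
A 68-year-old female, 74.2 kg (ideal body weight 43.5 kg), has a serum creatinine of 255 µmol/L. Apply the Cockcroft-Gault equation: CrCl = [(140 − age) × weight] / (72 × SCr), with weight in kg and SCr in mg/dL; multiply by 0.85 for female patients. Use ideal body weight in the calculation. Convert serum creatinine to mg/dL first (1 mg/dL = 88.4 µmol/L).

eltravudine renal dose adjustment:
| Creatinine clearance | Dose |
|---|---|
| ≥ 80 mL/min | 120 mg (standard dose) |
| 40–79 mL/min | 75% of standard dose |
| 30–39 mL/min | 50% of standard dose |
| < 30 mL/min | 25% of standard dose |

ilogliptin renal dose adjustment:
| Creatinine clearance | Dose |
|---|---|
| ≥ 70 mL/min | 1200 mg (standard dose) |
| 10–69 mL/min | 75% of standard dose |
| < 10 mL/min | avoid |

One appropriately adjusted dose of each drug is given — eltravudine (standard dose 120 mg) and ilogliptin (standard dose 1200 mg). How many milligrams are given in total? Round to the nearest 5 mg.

930 mg

SCr = 255 / 88.4 = 2.885 mg/dL
CrCl = (140 − 68) × 43.5 / (72 × 2.885) × 0.85 = 3132.0 / 207.72 × 0.85 ≈ 12.8 mL/min
CrCl ≈ 13 mL/min.
eltravudine: < 30 mL/min → 25% of 120 mg = 30 mg.
ilogliptin: 10–69 mL/min → 75% of 1200 mg = 900 mg.
Total = 30 + 900 = 930 mg.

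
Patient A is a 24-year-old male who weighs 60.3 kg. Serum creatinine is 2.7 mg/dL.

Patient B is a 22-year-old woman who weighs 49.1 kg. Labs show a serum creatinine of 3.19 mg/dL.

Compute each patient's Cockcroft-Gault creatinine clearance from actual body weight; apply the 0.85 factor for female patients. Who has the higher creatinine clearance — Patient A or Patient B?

Patient A

Patient A: CrCl = (140 − 24) × 60.3 / (72 × 2.7) = 6994.8 / 194.40 ≈ 36.0 mL/min
Patient B: CrCl = (140 − 22) × 49.1 / (72 × 3.19) × 0.85 = 5793.8 / 229.68 × 0.85 ≈ 21.4 mL/min
36.0 vs 21.4 mL/min → Patient A is higher.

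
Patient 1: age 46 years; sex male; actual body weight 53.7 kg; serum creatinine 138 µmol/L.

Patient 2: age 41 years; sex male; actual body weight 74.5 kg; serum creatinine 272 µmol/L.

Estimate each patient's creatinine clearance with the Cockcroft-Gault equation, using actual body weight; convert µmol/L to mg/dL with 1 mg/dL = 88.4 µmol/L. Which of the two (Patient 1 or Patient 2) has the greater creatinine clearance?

Patient 1: SCr = 138 / 88.4 = 1.561 mg/dL
Patient 1: CrCl = (140 − 46) × 53.7 / (72 × 1.561) = 5047.8 / 112.39 ≈ 44.9 mL/min
Patient 2: SCr = 272 / 88.4 = 3.077 mg/dL
Patient 2: CrCl = (140 − 41) × 74.5 / (72 × 3.077) = 7375.5 / 221.54 ≈ 33.3 mL/min
44.9 vs 33.3 mL/min → Patient 1 is higher.

Patient 1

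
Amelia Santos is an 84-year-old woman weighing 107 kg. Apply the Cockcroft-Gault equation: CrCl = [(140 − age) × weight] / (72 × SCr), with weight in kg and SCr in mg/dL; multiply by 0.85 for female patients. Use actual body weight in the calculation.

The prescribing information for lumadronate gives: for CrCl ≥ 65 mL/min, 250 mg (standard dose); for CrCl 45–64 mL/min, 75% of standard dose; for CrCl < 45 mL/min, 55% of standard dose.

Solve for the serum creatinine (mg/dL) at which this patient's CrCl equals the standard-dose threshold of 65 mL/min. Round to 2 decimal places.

Standard dose requires CrCl ≥ 65 mL/min.
Set (140 − 84) × 107 × 0.85 / (72 × SCr) = 65
SCr = (140 − 84) × 107 × 0.85 / (72 × 65) = 1.088 mg/dL

1.09 mg/dL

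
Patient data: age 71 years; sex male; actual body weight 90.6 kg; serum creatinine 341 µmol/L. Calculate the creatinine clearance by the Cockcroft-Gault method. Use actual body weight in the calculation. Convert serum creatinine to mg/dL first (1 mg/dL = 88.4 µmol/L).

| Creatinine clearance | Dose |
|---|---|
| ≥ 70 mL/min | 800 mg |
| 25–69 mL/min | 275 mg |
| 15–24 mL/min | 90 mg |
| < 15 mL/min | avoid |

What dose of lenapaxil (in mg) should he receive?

90 mg

SCr = 341 / 88.4 = 3.857 mg/dL
CrCl = (140 − 71) × 90.6 / (72 × 3.857) = 6251.4 / 277.70 ≈ 22.5 mL/min
CrCl ≈ 23 mL/min → bracket 15–24 mL/min.
Dose for this bracket: 90 mg.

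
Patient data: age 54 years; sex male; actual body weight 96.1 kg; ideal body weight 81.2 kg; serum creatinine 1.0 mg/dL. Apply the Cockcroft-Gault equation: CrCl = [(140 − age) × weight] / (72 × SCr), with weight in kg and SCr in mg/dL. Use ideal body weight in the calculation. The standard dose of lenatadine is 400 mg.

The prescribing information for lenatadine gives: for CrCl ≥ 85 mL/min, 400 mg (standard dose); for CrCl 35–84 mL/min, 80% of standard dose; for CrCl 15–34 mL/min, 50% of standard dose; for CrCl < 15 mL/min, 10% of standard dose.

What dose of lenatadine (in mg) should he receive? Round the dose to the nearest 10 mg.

400 mg

CrCl = (140 − 54) × 81.2 / (72 × 1) = 6983.2 / 72.00 ≈ 97.0 mL/min
CrCl ≈ 97 mL/min → bracket ≥ 85 mL/min.
100% of 400 mg = 400 mg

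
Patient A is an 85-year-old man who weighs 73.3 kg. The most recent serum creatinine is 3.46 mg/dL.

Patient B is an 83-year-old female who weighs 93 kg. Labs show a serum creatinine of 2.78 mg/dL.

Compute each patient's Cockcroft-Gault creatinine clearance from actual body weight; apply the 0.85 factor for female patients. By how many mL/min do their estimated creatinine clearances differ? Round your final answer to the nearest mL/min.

6 mL/min

Patient A: CrCl = (140 − 85) × 73.3 / (72 × 3.46) = 4031.5 / 249.12 ≈ 16.2 mL/min
Patient B: CrCl = (140 − 83) × 93 / (72 × 2.78) × 0.85 = 5301.0 / 200.16 × 0.85 ≈ 22.5 mL/min
|16.2 − 22.5| = 6.3 mL/min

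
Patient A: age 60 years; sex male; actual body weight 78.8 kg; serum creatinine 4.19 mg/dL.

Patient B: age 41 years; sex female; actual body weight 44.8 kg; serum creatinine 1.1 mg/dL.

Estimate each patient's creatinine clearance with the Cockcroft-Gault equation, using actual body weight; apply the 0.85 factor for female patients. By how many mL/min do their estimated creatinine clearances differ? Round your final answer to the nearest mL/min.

Patient A: CrCl = (140 − 60) × 78.8 / (72 × 4.19) = 6304.0 / 301.68 ≈ 20.9 mL/min
Patient B: CrCl = (140 − 41) × 44.8 / (72 × 1.1) × 0.85 = 4435.2 / 79.20 × 0.85 ≈ 47.6 mL/min
|20.9 − 47.6| = 26.7 mL/min

27 mL/min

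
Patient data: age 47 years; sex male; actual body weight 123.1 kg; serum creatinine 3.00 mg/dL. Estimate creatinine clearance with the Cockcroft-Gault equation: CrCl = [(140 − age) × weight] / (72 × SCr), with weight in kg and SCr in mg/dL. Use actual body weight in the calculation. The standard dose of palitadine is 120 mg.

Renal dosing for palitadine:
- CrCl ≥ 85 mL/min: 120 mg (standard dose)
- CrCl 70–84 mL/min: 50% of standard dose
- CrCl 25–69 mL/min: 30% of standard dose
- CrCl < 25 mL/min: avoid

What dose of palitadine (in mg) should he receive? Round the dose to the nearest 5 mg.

35 mg

CrCl = (140 − 47) × 123.1 / (72 × 3) = 11448.3 / 216.00 ≈ 53.0 mL/min
CrCl ≈ 53 mL/min → bracket 25–69 mL/min.
30% of 120 mg = 36 mg → 35 mg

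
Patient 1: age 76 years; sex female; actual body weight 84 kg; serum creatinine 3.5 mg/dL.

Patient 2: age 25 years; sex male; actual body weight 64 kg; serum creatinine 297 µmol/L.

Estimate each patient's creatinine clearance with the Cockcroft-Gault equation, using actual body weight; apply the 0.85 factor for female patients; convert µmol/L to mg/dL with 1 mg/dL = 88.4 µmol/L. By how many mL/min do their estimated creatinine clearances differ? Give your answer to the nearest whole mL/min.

Patient 1: CrCl = (140 − 76) × 84 / (72 × 3.5) × 0.85 = 5376.0 / 252.00 × 0.85 ≈ 18.1 mL/min
Patient 2: SCr = 297 / 88.4 = 3.36 mg/dL
Patient 2: CrCl = (140 − 25) × 64 / (72 × 3.36) = 7360.0 / 241.92 ≈ 30.4 mL/min
|18.1 − 30.4| = 12.3 mL/min

12 mL/min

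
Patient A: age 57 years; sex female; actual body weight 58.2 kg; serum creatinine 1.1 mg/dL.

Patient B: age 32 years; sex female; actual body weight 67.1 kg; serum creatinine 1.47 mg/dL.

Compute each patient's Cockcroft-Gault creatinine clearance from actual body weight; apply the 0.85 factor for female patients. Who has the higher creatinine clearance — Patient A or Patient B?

Patient B

Patient A: CrCl = (140 − 57) × 58.2 / (72 × 1.1) × 0.85 = 4830.6 / 79.20 × 0.85 ≈ 51.8 mL/min
Patient B: CrCl = (140 − 32) × 67.1 / (72 × 1.47) × 0.85 = 7246.8 / 105.84 × 0.85 ≈ 58.2 mL/min
51.8 vs 58.2 mL/min → Patient B is higher.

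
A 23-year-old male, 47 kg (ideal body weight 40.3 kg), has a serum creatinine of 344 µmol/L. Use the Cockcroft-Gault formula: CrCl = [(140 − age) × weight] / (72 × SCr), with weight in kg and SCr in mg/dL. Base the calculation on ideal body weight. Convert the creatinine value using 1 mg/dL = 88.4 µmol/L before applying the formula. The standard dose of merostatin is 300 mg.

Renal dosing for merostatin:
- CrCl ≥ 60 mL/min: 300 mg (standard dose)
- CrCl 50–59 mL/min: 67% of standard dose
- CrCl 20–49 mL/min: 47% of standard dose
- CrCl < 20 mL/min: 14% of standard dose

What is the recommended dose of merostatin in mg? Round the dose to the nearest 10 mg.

SCr = 344 / 88.4 = 3.891 mg/dL
CrCl = (140 − 23) × 40.3 / (72 × 3.891) = 4715.1 / 280.15 ≈ 16.8 mL/min
CrCl ≈ 17 mL/min → bracket < 20 mL/min.
14% of 300 mg = 42 mg → 40 mg

40 mg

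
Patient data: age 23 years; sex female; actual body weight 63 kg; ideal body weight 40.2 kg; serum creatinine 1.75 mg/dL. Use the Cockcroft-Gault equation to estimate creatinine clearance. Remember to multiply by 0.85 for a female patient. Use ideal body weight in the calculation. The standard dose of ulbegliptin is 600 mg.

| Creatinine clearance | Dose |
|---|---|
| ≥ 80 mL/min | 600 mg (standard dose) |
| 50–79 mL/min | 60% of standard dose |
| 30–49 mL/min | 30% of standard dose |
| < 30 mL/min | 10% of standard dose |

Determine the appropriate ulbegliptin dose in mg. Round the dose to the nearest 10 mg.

180 mg

CrCl = (140 − 23) × 40.2 / (72 × 1.75) × 0.85 = 4703.4 / 126.00 × 0.85 ≈ 31.7 mL/min
CrCl ≈ 32 mL/min → bracket 30–49 mL/min.
30% of 600 mg = 180 mg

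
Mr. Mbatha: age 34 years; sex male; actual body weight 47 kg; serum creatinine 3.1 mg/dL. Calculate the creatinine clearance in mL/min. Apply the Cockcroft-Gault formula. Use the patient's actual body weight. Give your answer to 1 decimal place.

22.3 mL/min

CrCl = (140 − 34) × 47 / (72 × 3.1) = 4982.0 / 223.20 ≈ 22.3 mL/min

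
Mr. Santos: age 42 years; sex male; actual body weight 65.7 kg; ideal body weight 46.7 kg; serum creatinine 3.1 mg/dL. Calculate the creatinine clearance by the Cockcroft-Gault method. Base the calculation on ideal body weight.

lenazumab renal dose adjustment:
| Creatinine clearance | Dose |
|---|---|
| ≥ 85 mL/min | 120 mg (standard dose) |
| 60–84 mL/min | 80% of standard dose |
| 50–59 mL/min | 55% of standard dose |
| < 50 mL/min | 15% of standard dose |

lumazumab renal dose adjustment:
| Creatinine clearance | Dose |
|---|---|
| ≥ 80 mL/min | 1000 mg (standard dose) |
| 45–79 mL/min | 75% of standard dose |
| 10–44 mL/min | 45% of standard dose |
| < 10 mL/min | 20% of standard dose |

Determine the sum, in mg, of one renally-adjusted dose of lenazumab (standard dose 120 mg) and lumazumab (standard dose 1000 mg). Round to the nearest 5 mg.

CrCl = (140 − 42) × 46.7 / (72 × 3.1) = 4576.6 / 223.20 ≈ 20.5 mL/min
CrCl ≈ 21 mL/min.
lenazumab: < 50 mL/min → 15% of 120 mg = 18 mg.
lumazumab: 10–44 mL/min → 45% of 1000 mg = 450 mg.
Total = 18 + 450 = 468 mg.

470 mg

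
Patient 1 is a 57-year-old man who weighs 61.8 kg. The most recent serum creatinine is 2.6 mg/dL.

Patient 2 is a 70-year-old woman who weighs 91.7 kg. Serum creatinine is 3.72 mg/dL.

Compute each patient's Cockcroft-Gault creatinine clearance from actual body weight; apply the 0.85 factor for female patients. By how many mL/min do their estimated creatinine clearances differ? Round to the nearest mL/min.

Patient 1: CrCl = (140 − 57) × 61.8 / (72 × 2.6) = 5129.4 / 187.20 ≈ 27.4 mL/min
Patient 2: CrCl = (140 − 70) × 91.7 / (72 × 3.72) × 0.85 = 6419.0 / 267.84 × 0.85 ≈ 20.4 mL/min
|27.4 − 20.4| = 7.0 mL/min

7 mL/min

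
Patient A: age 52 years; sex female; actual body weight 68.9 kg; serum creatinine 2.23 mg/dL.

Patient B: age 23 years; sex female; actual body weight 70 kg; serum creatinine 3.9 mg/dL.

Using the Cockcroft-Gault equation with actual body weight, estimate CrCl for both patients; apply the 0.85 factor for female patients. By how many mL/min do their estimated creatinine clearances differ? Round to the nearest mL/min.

Patient A: CrCl = (140 − 52) × 68.9 / (72 × 2.23) × 0.85 = 6063.2 / 160.56 × 0.85 ≈ 32.1 mL/min
Patient B: CrCl = (140 − 23) × 70 / (72 × 3.9) × 0.85 = 8190.0 / 280.80 × 0.85 ≈ 24.8 mL/min
|32.1 − 24.8| = 7.3 mL/min

7 mL/min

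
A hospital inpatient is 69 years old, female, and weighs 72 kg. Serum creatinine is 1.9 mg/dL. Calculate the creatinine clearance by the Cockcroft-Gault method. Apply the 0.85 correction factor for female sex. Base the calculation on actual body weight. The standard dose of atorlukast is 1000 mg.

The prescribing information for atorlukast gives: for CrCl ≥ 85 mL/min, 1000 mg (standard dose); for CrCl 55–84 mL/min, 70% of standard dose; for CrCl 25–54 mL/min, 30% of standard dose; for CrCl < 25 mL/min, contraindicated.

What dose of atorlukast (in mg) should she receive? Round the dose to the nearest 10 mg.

CrCl = (140 − 69) × 72 / (72 × 1.9) × 0.85 = 5112.0 / 136.80 × 0.85 ≈ 31.8 mL/min
CrCl ≈ 32 mL/min → bracket 25–54 mL/min.
30% of 1000 mg = 300 mg

300 mg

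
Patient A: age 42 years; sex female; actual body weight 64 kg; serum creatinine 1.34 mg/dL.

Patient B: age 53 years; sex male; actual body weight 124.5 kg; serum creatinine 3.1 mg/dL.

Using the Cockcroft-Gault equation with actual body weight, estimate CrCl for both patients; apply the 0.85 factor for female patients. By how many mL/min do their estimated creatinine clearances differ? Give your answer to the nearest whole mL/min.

Patient A: CrCl = (140 − 42) × 64 / (72 × 1.34) × 0.85 = 6272.0 / 96.48 × 0.85 ≈ 55.3 mL/min
Patient B: CrCl = (140 − 53) × 124.5 / (72 × 3.1) = 10831.5 / 223.20 ≈ 48.5 mL/min
|55.3 − 48.5| = 6.8 mL/min

7 mL/min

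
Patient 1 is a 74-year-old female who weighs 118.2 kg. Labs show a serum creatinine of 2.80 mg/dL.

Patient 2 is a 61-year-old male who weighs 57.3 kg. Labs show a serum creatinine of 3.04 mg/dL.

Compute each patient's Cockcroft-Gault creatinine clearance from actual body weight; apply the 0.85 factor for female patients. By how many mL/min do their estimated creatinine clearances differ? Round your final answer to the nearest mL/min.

12 mL/min

Patient 1: CrCl = (140 − 74) × 118.2 / (72 × 2.8) × 0.85 = 7801.2 / 201.60 × 0.85 ≈ 32.9 mL/min
Patient 2: CrCl = (140 − 61) × 57.3 / (72 × 3.04) = 4526.7 / 218.88 ≈ 20.7 mL/min
|32.9 − 20.7| = 12.2 mL/min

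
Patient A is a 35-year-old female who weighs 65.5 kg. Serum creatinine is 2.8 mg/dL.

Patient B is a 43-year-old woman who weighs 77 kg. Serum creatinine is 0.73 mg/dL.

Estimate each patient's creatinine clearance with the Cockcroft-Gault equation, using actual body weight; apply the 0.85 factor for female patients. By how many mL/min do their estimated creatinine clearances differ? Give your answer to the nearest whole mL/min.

Patient A: CrCl = (140 − 35) × 65.5 / (72 × 2.8) × 0.85 = 6877.5 / 201.60 × 0.85 ≈ 29.0 mL/min
Patient B: CrCl = (140 − 43) × 77 / (72 × 0.73) × 0.85 = 7469.0 / 52.56 × 0.85 ≈ 120.8 mL/min
|29.0 − 120.8| = 91.8 mL/min

92 mL/min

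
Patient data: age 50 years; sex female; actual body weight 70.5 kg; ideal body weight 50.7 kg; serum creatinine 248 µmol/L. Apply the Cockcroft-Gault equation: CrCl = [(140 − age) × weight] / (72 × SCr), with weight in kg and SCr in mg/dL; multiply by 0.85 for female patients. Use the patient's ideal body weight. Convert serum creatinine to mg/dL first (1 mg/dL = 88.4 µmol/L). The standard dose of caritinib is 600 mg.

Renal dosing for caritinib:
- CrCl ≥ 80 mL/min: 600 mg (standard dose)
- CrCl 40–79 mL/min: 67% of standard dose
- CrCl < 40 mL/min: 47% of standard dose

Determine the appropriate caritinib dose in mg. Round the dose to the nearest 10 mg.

SCr = 248 / 88.4 = 2.805 mg/dL
CrCl = (140 − 50) × 50.7 / (72 × 2.805) × 0.85 = 4563.0 / 201.96 × 0.85 ≈ 19.2 mL/min
CrCl ≈ 19 mL/min → bracket < 40 mL/min.
47% of 600 mg = 282 mg → 280 mg

280 mg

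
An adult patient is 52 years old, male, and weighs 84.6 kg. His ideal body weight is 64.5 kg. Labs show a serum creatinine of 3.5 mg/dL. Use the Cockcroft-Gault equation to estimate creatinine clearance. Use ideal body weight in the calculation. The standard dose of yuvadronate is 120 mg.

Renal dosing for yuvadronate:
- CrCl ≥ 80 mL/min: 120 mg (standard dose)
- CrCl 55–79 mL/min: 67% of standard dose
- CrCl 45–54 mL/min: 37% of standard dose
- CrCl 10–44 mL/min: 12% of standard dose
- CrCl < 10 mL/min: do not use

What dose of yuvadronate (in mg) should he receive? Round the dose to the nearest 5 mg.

CrCl = (140 − 52) × 64.5 / (72 × 3.5) = 5676.0 / 252.00 ≈ 22.5 mL/min
CrCl ≈ 23 mL/min → bracket 10–44 mL/min.
12% of 120 mg = 14.4 mg → 15 mg

15 mg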